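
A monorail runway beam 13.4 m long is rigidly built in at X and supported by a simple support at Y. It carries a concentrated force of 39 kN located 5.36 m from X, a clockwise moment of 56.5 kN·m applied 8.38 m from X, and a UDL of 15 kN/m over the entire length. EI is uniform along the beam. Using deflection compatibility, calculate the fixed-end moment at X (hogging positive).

Remove the prop at Y; the released (primary) structure is a cantilever built in at X.
Primary-structure tip deflection at Y by superposition:
  point load 39 at a = 5.36: Pa²(3L − a)/(6EI) = 6506/EI
  clockwise couple 56.5 at a = 8.38: M₀a(2L − a)/(2EI) = 4361/EI
  UDL 15: wL⁴/(8EI) = 60453/EI
  δ_0 = 71320/EI
Flexibility coefficient — unit upward force at Y: δ_{YY} = L³/(3EI) = 802/EI.
Compatibility at Y: δ_0 − R_Y·δ_{YY} = 0, so R_Y = 71320/802 = 88.92 kN.
Moment equilibrium about X: M_X = Σ(load moments about X) − R_Y·L = 1612 − 88.92×13.4 = 420.7 kN·m.

M_X = 420.7 kN·m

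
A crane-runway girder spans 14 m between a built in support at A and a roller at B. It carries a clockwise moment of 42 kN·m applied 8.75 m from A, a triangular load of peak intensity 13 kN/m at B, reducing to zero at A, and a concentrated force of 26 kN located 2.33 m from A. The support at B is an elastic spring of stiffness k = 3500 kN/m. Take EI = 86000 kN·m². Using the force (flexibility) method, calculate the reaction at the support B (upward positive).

R_B = 53.5 kN

Release the roller at B. Primary structure: cantilever fixed at A.
Free-end deflection of the primary structure under the applied loading (downward +):
  clockwise couple 42 at a = 8.75: M₀a(2L − a)/(2EI) = 3537/EI
  triangular load, peak 13 at the free end: 11w₀L⁴/(120EI) = 45779/EI
  point load 26 at a = 2.33: Pa²(3L − a)/(6EI) = 933.2/EI
  δ_0 = 50250/EI
Tip deflection under a unit load at B: L³/(3EI) = 914.7/EI.
With EI = 86000 kN·m²: δ_0 = 0.5843 m and δ_{BB} = 0.010636 m/kN.
Compatibility — the spring shortens by R_B/k under the reaction it provides: δ_0 − R_B·δ_{BB} = R_B/k. With 1/k = 0.000286 m/kN, R_B = δ_0 / (δ_{BB} + 1/k) = 0.5843 / (0.010636 + 0.000286) = 53.5 kN.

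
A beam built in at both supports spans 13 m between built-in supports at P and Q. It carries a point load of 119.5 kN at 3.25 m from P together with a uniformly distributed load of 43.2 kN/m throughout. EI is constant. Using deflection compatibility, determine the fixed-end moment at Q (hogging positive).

M_Q = 681.2 kN·m

Take the two fixed-end moments M_P, M_Q as redundants; the released structure is the simple span PQ.
Simple-span end rotations at P and Q under the given loads:
  at P: point load 119.5 at a = 3.25: Pab(L + b)/(6LEI) = 1104/EI
  at Q: point load 119.5 at a = 3.25: Pab(L + a)/(6LEI) = 788.9/EI
  at P: UDL 43.2: wL³/(24EI) = 3955/EI
  at Q: UDL 43.2: wL³/(24EI) = 3955/EI
  θ_P0 = 5059/EI,  θ_Q0 = 4743/EI
Flexibility coefficients: a unit moment at one end gives L/(3EI) there and L/(6EI) at the far end, so f₁₁ = f₂₂ = 4.333/EI and f₁₂ = f₂₁ = 2.167/EI.
Compatibility — zero rotation at each built-in end:
  4.333 M_P + 2.167 M_Q = 5059
  2.167 M_P + 4.333 M_Q = 4743
Solving the pair gives M_P = 826.9 kN·m and M_Q = 681.2 kN·m (hogging).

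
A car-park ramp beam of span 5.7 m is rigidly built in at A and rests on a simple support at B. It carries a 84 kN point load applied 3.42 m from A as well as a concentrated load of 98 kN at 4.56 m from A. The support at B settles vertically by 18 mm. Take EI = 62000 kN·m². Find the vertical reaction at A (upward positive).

R_A = 94.8 kN

Release the roller at B. Primary structure: cantilever fixed at A.
Downward deflection at the released point B due to the loads:
  point load 84 at a = 3.42: Pa²(3L − a)/(6EI) = 2240/EI
  point load 98 at a = 4.56: Pa²(3L − a)/(6EI) = 4259/EI
  δ_0 = 6499/EI
Flexibility coefficient — unit upward force at B: δ_{BB} = L³/(3EI) = 61.73/EI.
With EI = 62000 kN·m²: δ_0 = 0.10482 m and δ_{BB} = 0.000996 m/kN.
Compatibility — the beam at B must follow the support down by 0.018 m: δ_0 − R_B·δ_{BB} = 0.018, so R_B = (0.10482 − 0.018)/0.000996 = 87.2 kN.
Vertical equilibrium: R_A = ΣP − R_B = 182 − 87.2 = 94.8 kN.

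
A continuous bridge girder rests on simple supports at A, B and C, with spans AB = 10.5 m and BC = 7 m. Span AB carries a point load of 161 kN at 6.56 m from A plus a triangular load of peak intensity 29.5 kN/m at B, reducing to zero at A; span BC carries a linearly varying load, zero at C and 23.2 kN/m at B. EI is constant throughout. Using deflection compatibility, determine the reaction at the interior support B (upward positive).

Take M_B as the redundant. Released structure: two simple spans AB and BC with a hinge at B.
Rotations at B on the released spans (each span's end-slope, ×1/EI):
  span AB: point load 161 at a = 6.56: Pab(L + a)/(6LEI) = 1127/EI
  span AB: triangular load, peak 29.5: w₀L³/(45EI) = 758.9/EI
  span BC: triangular load, peak 23.2: w₀L³/(45EI) = 176.8/EI
  relative rotation θ_0 = (1886 + 176.8)/EI = 2063/EI
A unit hogging moment at B produces rotation L₁/(3EI) + L₂/(3EI) = 5.833/EI.
Slope continuity at B: θ_0 = M_B·5.833/EI, so M_B = 2063/5.833 = 353.6 kN·m (hogging).
Span AB, ΣM about A with M_B applied at B: R_B^{AB}·10.5 = 2140 + 353.6, so R_B^{AB} = 237.5 kN and R_A = 315.9 − 237.5 = 78.36 kN.
Span BC, ΣM about C: R_B^{BC}·7 = 378.9 + 353.6, so R_B^{BC} = 104.6 kN and R_C = 81.2 − 104.6 = -23.45 kN.
R_B = 237.5 + 104.6 = 342.2 kN.

R_B = 342.2 kN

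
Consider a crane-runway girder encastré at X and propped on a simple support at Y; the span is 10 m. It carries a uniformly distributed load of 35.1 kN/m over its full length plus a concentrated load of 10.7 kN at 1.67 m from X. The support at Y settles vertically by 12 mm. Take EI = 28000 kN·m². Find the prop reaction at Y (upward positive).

R_Y = 131 kN

Choose R_Y as the redundant. The primary structure is the cantilever fixed at X.
Deflection at Y on the released cantilever, summing each load's contribution:
  UDL 35.1: wL⁴/(8EI) = 43875/EI
  point load 10.7 at a = 1.67: Pa²(3L − a)/(6EI) = 140.9/EI
  δ_0 = 44016/EI
Flexibility coefficient — unit upward force at Y: δ_{YY} = L³/(3EI) = 333.3/EI.
With EI = 28000 kN·m²: δ_0 = 1.572 m and δ_{YY} = 0.011905 m/kN.
Compatibility — the beam at Y must follow the support down by 0.012 m: δ_0 − R_Y·δ_{YY} = 0.012, so R_Y = (1.572 − 0.012)/0.011905 = 131 kN.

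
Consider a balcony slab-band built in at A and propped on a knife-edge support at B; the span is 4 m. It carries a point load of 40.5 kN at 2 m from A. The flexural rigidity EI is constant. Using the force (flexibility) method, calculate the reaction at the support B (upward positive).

Take the reaction at B as the redundant and release it; the primary structure is a cantilever fixed at A.
Downward deflection at the released point B due to the loads:
  point load 40.5 at a = 2: Pa²(3L − a)/(6EI) = 270/EI
Flexibility coefficient — unit upward force at B: δ_{BB} = L³/(3EI) = 21.33/EI.
The prop prevents deflection at B: R_B = δ_0/δ_{BB} = 270/21.33 = 12.66 kN.

R_B = 12.66 kN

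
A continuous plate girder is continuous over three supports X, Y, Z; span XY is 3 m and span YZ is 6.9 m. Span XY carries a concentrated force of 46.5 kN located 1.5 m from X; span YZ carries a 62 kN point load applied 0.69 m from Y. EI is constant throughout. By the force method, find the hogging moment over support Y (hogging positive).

M_Y = 33.42 kN·m

Insert a hinge at Y; M_Y is the redundant, and each span becomes simply supported.
Discontinuity in slope at Y on the released structure — sum the simple-span end rotations:
  span XY: point load 46.5 at a = 1.5: Pab(L + a)/(6LEI) = 26.16/EI
  span YZ: point load 62 at a = 0.69: Pab(L + b)/(6LEI) = 84.13/EI
  relative rotation θ_0 = (26.16 + 84.13)/EI = 110.3/EI
A unit hogging moment at Y produces rotation L₁/(3EI) + L₂/(3EI) = 3.3/EI.
Compatibility: M_Y·(L₁+L₂)/(3EI) = θ_0, giving M_Y = 33.42 kN·m (hogging).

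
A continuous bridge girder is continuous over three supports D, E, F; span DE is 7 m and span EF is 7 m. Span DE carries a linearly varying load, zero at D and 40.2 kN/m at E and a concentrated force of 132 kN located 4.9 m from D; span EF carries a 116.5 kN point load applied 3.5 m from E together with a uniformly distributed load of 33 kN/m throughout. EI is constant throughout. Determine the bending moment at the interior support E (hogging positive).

Release continuity at E by inserting a hinge; the redundant is the internal moment M_E. The primary structure is two simply-supported spans DE and EF.
Discontinuity in slope at E on the released structure — sum the simple-span end rotations:
  span DE: triangular load, peak 40.2: w₀L³/(45EI) = 306.4/EI
  span DE: point load 132 at a = 4.9: Pab(L + a)/(6LEI) = 384.8/EI
  span EF: point load 116.5 at a = 3.5: Pab(L + b)/(6LEI) = 356.8/EI
  span EF: UDL 33: wL³/(24EI) = 471.6/EI
  relative rotation θ_0 = (691.3 + 828.4)/EI = 1520/EI
A unit hogging moment at E produces rotation L₁/(3EI) + L₂/(3EI) = 4.667/EI.
Compatibility: M_E·(L₁+L₂)/(3EI) = θ_0, giving M_E = 325.6 kN·m (hogging).

M_E = 325.6 kN·m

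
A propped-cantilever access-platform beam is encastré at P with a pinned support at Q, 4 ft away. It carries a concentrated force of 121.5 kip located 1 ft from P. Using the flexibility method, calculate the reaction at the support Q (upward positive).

R_Q = 10.44 kip

Release the roller at Q. Primary structure: cantilever fixed at P.
Primary-structure tip deflection at Q by superposition:
  point load 121.5 at a = 1: Pa²(3L − a)/(6EI) = 222.8/EI
Tip deflection under a unit load at Q: L³/(3EI) = 21.33/EI.
Compatibility at Q: δ_0 − R_Q·δ_{QQ} = 0, so R_Q = 222.8/21.33 = 10.44 kip.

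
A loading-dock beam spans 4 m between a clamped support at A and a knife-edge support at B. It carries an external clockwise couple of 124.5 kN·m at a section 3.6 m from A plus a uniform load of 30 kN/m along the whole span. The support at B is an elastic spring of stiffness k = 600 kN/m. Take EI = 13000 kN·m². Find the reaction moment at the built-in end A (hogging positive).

Release the roller at B. Primary structure: cantilever fixed at A.
Free-end deflection of the primary structure under the applied loading (downward +):
  clockwise couple 124.5 at a = 3.6: M₀a(2L − a)/(2EI) = 986/EI
  UDL 30: wL⁴/(8EI) = 960/EI
  δ_0 = 1946/EI
Tip deflection under a unit load at B: L³/(3EI) = 21.33/EI.
With EI = 13000 kN·m²: δ_0 = 0.1497 m and δ_{BB} = 0.001641 m/kN.
Compatibility — the spring shortens by R_B/k under the reaction it provides: δ_0 − R_B·δ_{BB} = R_B/k. With 1/k = 0.001667 m/kN, R_B = δ_0 / (δ_{BB} + 1/k) = 0.1497 / (0.001641 + 0.001667) = 45.26 kN.
Moment equilibrium about A: M_A = Σ(load moments about A) − R_B·L = 364.5 − 45.26×4 = 183.5 kN·m.

M_A = 183.5 kN·m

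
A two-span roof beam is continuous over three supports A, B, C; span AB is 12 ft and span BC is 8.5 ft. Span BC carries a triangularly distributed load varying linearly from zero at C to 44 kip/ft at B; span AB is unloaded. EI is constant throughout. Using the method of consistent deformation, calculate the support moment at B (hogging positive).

M_B = 87.87 kip·ft

Release continuity at B by inserting a hinge; the redundant is the internal moment M_B. The primary structure is two simply-supported spans AB and BC.
Discontinuity in slope at B on the released structure — sum the simple-span end rotations:
  span BC: triangular load, peak 44: w₀L³/(45EI) = 600.5/EI
  relative rotation θ_0 = (0 + 600.5)/EI = 600.5/EI
A unit hogging moment at B produces rotation L₁/(3EI) + L₂/(3EI) = 6.833/EI.
Slope continuity at B: θ_0 = M_B·6.833/EI, so M_B = 600.5/6.833 = 87.87 kip·ft (hogging).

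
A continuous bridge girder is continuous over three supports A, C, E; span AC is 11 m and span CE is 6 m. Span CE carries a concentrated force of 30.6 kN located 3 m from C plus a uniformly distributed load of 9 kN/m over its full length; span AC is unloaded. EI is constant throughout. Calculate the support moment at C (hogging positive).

M_C = 26.44 kN·m

Release continuity at C by inserting a hinge; the redundant is the internal moment M_C. The primary structure is two simply-supported spans AC and CE.
Discontinuity in slope at C on the released structure — sum the simple-span end rotations:
  span CE: point load 30.6 at a = 3: Pab(L + b)/(6LEI) = 68.85/EI
  span CE: UDL 9: wL³/(24EI) = 81/EI
  relative rotation θ_0 = (0 + 149.8)/EI = 149.8/EI
A unit hogging moment at C produces rotation L₁/(3EI) + L₂/(3EI) = 5.667/EI.
Slope continuity at C: θ_0 = M_C·5.667/EI, so M_C = 149.8/5.667 = 26.44 kN·m (hogging).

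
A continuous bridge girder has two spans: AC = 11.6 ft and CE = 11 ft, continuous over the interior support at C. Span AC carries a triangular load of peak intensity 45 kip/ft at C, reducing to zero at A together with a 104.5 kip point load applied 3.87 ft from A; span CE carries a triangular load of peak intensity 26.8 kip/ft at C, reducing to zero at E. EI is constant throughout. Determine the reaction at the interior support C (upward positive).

Insert a hinge at C; M_C is the redundant, and each span becomes simply supported.
End slopes at the hinge C, treating each span as simply supported:
  span AC: triangular load, peak 45: w₀L³/(45EI) = 1561/EI
  span AC: point load 104.5 at a = 3.87: Pab(L + a)/(6LEI) = 694.8/EI
  span CE: triangular load, peak 26.8: w₀L³/(45EI) = 792.7/EI
  relative rotation θ_0 = (2256 + 792.7)/EI = 3048/EI
A unit hogging moment at C produces rotation L₁/(3EI) + L₂/(3EI) = 7.533/EI.
Slope continuity at C: θ_0 = M_C·7.533/EI, so M_C = 3048/7.533 = 404.7 kip·ft (hogging).
Span AC, ΣM about A with M_C applied at C: R_C^{AC}·11.6 = 2423 + 404.7, so R_C^{AC} = 243.7 kip and R_A = 365.5 − 243.7 = 121.8 kip.
Span CE, ΣM about E: R_C^{CE}·11 = 1081 + 404.7, so R_C^{CE} = 135.1 kip and R_E = 147.4 − 135.1 = 12.35 kip.
R_C = 243.7 + 135.1 = 378.8 kip.

R_C = 378.8 kip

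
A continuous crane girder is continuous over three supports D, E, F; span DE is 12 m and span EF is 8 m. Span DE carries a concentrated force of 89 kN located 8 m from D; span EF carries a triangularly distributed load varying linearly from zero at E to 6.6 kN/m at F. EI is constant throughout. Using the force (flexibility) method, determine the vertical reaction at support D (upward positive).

Insert a hinge at E; M_E is the redundant, and each span becomes simply supported.
End slopes at the hinge E, treating each span as simply supported:
  span DE: point load 89 at a = 8: Pab(L + a)/(6LEI) = 791.1/EI
  span EF: triangular load, peak 6.6: 7w₀L³/(360EI) = 65.71/EI
  relative rotation θ_0 = (791.1 + 65.71)/EI = 856.8/EI
A unit hogging moment at E produces rotation L₁/(3EI) + L₂/(3EI) = 6.667/EI.
Slope continuity at E: θ_0 = M_E·6.667/EI, so M_E = 856.8/6.667 = 128.5 kN·m (hogging).
Span DE, ΣM about D with M_E applied at E: R_E^{DE}·12 = 712 + 128.5, so R_E^{DE} = 70.04 kN and R_D = 89 − 70.04 = 18.96 kN.

R_D = 18.96 kN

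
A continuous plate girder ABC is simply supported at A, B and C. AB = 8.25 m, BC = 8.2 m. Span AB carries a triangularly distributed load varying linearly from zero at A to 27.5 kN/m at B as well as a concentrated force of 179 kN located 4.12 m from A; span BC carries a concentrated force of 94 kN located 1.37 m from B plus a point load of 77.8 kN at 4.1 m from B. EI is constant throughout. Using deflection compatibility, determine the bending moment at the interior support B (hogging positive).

M_B = 310 kN·m

Insert a hinge at B; M_B is the redundant, and each span becomes simply supported.
End slopes at the hinge B, treating each span as simply supported:
  span AB: triangular load, peak 27.5: w₀L³/(45EI) = 343.1/EI
  span AB: point load 179 at a = 4.12: Pab(L + a)/(6LEI) = 761.1/EI
  span BC: point load 94 at a = 1.37: Pab(L + b)/(6LEI) = 268.7/EI
  span BC: point load 77.8 at a = 4.1: Pab(L + b)/(6LEI) = 327/EI
  relative rotation θ_0 = (1104 + 595.7)/EI = 1700/EI
A unit hogging moment at B produces rotation L₁/(3EI) + L₂/(3EI) = 5.483/EI.
Slope continuity at B: θ_0 = M_B·5.483/EI, so M_B = 1700/5.483 = 310 kN·m (hogging).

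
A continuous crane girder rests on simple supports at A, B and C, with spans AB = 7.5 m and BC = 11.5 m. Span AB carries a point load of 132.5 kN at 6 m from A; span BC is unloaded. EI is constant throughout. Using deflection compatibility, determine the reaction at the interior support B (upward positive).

Take M_B as the redundant. Released structure: two simple spans AB and BC with a hinge at B.
End slopes at the hinge B, treating each span as simply supported:
  span AB: point load 132.5 at a = 6: Pab(L + a)/(6LEI) = 357.8/EI
  relative rotation θ_0 = (357.8 + 0)/EI = 357.8/EI
A unit hogging moment at B produces rotation L₁/(3EI) + L₂/(3EI) = 6.333/EI.
Compatibility: M_B·(L₁+L₂)/(3EI) = θ_0, giving M_B = 56.49 kN·m (hogging).
Span AB, ΣM about A with M_B applied at B: R_B^{AB}·7.5 = 795 + 56.49, so R_B^{AB} = 113.5 kN and R_A = 132.5 − 113.5 = 18.97 kN.
Span BC, ΣM about C: R_B^{BC}·11.5 = 0 + 56.49, so R_B^{BC} = 4.912 kN and R_C = 0 − 4.912 = -4.912 kN.
R_B = 113.5 + 4.912 = 118.4 kN.

R_B = 118.4 kN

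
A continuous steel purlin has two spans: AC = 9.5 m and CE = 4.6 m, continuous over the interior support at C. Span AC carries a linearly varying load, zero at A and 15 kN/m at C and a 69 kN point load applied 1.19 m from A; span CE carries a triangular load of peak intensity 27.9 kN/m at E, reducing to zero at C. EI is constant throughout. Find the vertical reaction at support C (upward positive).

Release continuity at C by inserting a hinge; the redundant is the internal moment M_C. The primary structure is two simply-supported spans AC and CE.
End slopes at the hinge C, treating each span as simply supported:
  span AC: triangular load, peak 15: w₀L³/(45EI) = 285.8/EI
  span AC: point load 69 at a = 1.19: Pab(L + a)/(6LEI) = 128/EI
  span CE: triangular load, peak 27.9: 7w₀L³/(360EI) = 52.8/EI
  relative rotation θ_0 = (413.8 + 52.8)/EI = 466.6/EI
A unit hogging moment at C produces rotation L₁/(3EI) + L₂/(3EI) = 4.7/EI.
Compatibility: M_C·(L₁+L₂)/(3EI) = θ_0, giving M_C = 99.27 kN·m (hogging).
Span AC, ΣM about A with M_C applied at C: R_C^{AC}·9.5 = 533.4 + 99.27, so R_C^{AC} = 66.59 kN and R_A = 140.2 − 66.59 = 73.66 kN.
Span CE, ΣM about E: R_C^{CE}·4.6 = 98.39 + 99.27, so R_C^{CE} = 42.97 kN and R_E = 64.17 − 42.97 = 21.2 kN.
R_C = 66.59 + 42.97 = 109.6 kN.

R_C = 109.6 kN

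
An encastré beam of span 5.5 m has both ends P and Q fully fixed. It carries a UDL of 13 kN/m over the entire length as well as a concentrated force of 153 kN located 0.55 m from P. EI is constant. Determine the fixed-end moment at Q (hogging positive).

Take the two fixed-end moments M_P, M_Q as redundants; the released structure is the simple span PQ.
End rotations of the released simple span under the applied load (×1/EI):
  at P: UDL 13: wL³/(24EI) = 90.12/EI
  at Q: UDL 13: wL³/(24EI) = 90.12/EI
  at P: point load 153 at a = 0.55: Pab(L + b)/(6LEI) = 131.9/EI
  at Q: point load 153 at a = 0.55: Pab(L + a)/(6LEI) = 76.37/EI
  θ_P0 = 222/EI,  θ_Q0 = 166.5/EI
Flexibility coefficients: a unit moment at one end gives L/(3EI) there and L/(6EI) at the far end, so f₁₁ = f₂₂ = 1.833/EI and f₁₂ = f₂₁ = 0.9167/EI.
Compatibility — zero rotation at each built-in end:
  1.833 M_P + 0.9167 M_Q = 222
  0.9167 M_P + 1.833 M_Q = 166.5
Solving the pair gives M_P = 100.9 kN·m and M_Q = 40.34 kN·m (hogging).

M_Q = 40.34 kN·m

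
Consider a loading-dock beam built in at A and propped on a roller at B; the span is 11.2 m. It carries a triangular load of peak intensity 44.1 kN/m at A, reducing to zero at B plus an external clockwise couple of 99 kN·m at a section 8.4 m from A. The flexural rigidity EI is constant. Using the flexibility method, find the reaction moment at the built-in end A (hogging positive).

M_A = 328.6 kN·m

Take the reaction at B as the redundant and release it; the primary structure is a cantilever fixed at A.
Free-end deflection of the primary structure under the applied loading (downward +):
  triangular load, peak 44.1 at the fixed end: w₀L⁴/(30EI) = 23131/EI
  clockwise couple 99 at a = 8.4: M₀a(2L − a)/(2EI) = 5821/EI
  δ_0 = 28952/EI
Tip deflection under a unit load at B: L³/(3EI) = 468.3/EI.
Compatibility at B: δ_0 − R_B·δ_{BB} = 0, so R_B = 28952/468.3 = 61.82 kN.
Moment equilibrium about A: M_A = Σ(load moments about A) − R_B·L = 1021 − 61.82×11.2 = 328.6 kN·m.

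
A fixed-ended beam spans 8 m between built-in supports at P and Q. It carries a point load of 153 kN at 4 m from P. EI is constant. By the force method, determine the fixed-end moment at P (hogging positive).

M_P = 153 kN·m

Take the two fixed-end moments M_P, M_Q as redundants; the released structure is the simple span PQ.
On the primary (simply-supported) span, the end slopes from the loading are:
  at P: point load 153 at a = 4: Pab(L + b)/(6LEI) = 612/EI
  at Q: point load 153 at a = 4: Pab(L + a)/(6LEI) = 612/EI
  θ_P0 = 612/EI,  θ_Q0 = 612/EI
Flexibility coefficients: a unit moment at one end gives L/(3EI) there and L/(6EI) at the far end, so f₁₁ = f₂₂ = 2.667/EI and f₁₂ = f₂₁ = 1.333/EI.
Compatibility — zero rotation at each built-in end:
  2.667 M_P + 1.333 M_Q = 612
  1.333 M_P + 2.667 M_Q = 612
Solving the pair gives M_P = 153 kN·m and M_Q = 153 kN·m (hogging).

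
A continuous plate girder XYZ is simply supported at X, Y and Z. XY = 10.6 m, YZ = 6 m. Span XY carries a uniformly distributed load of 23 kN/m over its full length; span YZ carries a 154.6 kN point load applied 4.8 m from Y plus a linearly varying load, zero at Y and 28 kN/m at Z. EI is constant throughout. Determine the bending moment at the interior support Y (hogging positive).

Insert a hinge at Y; M_Y is the redundant, and each span becomes simply supported.
Rotations at Y on the released spans (each span's end-slope, ×1/EI):
  span XY: UDL 23: wL³/(24EI) = 1141/EI
  span YZ: point load 154.6 at a = 4.8: Pab(L + b)/(6LEI) = 178.1/EI
  span YZ: triangular load, peak 28: 7w₀L³/(360EI) = 117.6/EI
  relative rotation θ_0 = (1141 + 295.7)/EI = 1437/EI
A unit hogging moment at Y produces rotation L₁/(3EI) + L₂/(3EI) = 5.533/EI.
Compatibility: M_Y·(L₁+L₂)/(3EI) = θ_0, giving M_Y = 259.7 kN·m (hogging).

M_Y = 259.7 kN·m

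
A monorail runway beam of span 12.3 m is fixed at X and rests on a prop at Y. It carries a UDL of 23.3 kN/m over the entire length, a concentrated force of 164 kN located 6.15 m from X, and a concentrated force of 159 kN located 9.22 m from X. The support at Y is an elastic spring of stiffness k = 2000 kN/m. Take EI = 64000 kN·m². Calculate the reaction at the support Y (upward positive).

Choose R_Y as the redundant. The primary structure is the cantilever fixed at X.
Deflection at Y on the released cantilever, summing each load's contribution:
  UDL 23.3: wL⁴/(8EI) = 66663/EI
  point load 164 at a = 6.15: Pa²(3L − a)/(6EI) = 31790/EI
  point load 159 at a = 9.22: Pa²(3L − a)/(6EI) = 62355/EI
  δ_0 = 160808/EI
Flexibility coefficient — unit upward force at Y: δ_{YY} = L³/(3EI) = 620.3/EI.
With EI = 64000 kN·m²: δ_0 = 2.5126 m and δ_{YY} = 0.009692 m/kN.
Compatibility — the spring shortens by R_Y/k under the reaction it provides: δ_0 − R_Y·δ_{YY} = R_Y/k. With 1/k = 0.0005 m/kN, R_Y = δ_0 / (δ_{YY} + 1/k) = 2.5126 / (0.009692 + 0.0005) = 246.5 kN.

R_Y = 246.5 kN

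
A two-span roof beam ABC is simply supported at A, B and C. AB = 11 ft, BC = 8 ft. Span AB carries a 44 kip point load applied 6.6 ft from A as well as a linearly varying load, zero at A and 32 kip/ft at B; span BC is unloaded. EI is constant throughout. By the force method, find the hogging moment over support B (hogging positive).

M_B = 203.2 kip·ft

Insert a hinge at B; M_B is the redundant, and each span becomes simply supported.
Rotations at B on the released spans (each span's end-slope, ×1/EI):
  span AB: point load 44 at a = 6.6: Pab(L + a)/(6LEI) = 340.7/EI
  span AB: triangular load, peak 32: w₀L³/(45EI) = 946.5/EI
  relative rotation θ_0 = (1287 + 0)/EI = 1287/EI
A unit hogging moment at B produces rotation L₁/(3EI) + L₂/(3EI) = 6.333/EI.
Slope continuity at B: θ_0 = M_B·6.333/EI, so M_B = 1287/6.333 = 203.2 kip·ft (hogging).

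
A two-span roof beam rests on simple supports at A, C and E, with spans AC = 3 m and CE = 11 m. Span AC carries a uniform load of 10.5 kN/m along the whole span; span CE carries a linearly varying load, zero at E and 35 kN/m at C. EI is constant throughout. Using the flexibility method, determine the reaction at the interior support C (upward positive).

R_C = 239.3 kN

Insert a hinge at C; M_C is the redundant, and each span becomes simply supported.
End slopes at the hinge C, treating each span as simply supported:
  span AC: UDL 10.5: wL³/(24EI) = 11.81/EI
  span CE: triangular load, peak 35: w₀L³/(45EI) = 1035/EI
  relative rotation θ_0 = (11.81 + 1035)/EI = 1047/EI
A unit hogging moment at C produces rotation L₁/(3EI) + L₂/(3EI) = 4.667/EI.
Slope continuity at C: θ_0 = M_C·4.667/EI, so M_C = 1047/4.667 = 224.4 kN·m (hogging).
Span AC, ΣM about A with M_C applied at C: R_C^{AC}·3 = 47.25 + 224.4, so R_C^{AC} = 90.54 kN and R_A = 31.5 − 90.54 = -59.04 kN.
Span CE, ΣM about E: R_C^{CE}·11 = 1412 + 224.4, so R_C^{CE} = 148.7 kN and R_E = 192.5 − 148.7 = 43.77 kN.
R_C = 90.54 + 148.7 = 239.3 kN.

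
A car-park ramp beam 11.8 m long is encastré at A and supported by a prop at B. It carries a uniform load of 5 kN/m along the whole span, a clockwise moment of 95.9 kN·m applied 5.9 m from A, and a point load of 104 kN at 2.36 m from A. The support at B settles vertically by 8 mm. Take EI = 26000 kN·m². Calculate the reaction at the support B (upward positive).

Release the roller at B. Primary structure: cantilever fixed at A.
Primary-structure tip deflection at B by superposition:
  UDL 5: wL⁴/(8EI) = 12117/EI
  clockwise couple 95.9 at a = 5.9: M₀a(2L − a)/(2EI) = 5007/EI
  point load 104 at a = 2.36: Pa²(3L − a)/(6EI) = 3190/EI
  δ_0 = 20314/EI
Tip deflection under a unit load at B: L³/(3EI) = 547.7/EI.
With EI = 26000 kN·m²: δ_0 = 0.78133 m and δ_{BB} = 0.021065 m/kN.
Compatibility — the beam at B must follow the support down by 0.008 m: δ_0 − R_B·δ_{BB} = 0.008, so R_B = (0.78133 − 0.008)/0.021065 = 36.71 kN.

R_B = 36.71 kN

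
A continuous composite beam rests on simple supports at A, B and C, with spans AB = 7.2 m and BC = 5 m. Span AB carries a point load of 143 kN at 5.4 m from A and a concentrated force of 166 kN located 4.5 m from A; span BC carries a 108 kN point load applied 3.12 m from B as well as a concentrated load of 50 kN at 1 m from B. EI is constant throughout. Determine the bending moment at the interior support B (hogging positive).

M_B = 284.5 kN·m

Insert a hinge at B; M_B is the redundant, and each span becomes simply supported.
Discontinuity in slope at B on the released structure — sum the simple-span end rotations:
  span AB: point load 143 at a = 5.4: Pab(L + a)/(6LEI) = 405.4/EI
  span AB: point load 166 at a = 4.5: Pab(L + a)/(6LEI) = 546.2/EI
  span BC: point load 108 at a = 3.12: Pab(L + b)/(6LEI) = 145.3/EI
  span BC: point load 50 at a = 1: Pab(L + b)/(6LEI) = 60/EI
  relative rotation θ_0 = (951.6 + 205.3)/EI = 1157/EI
A unit hogging moment at B produces rotation L₁/(3EI) + L₂/(3EI) = 4.067/EI.
Compatibility: M_B·(L₁+L₂)/(3EI) = θ_0, giving M_B = 284.5 kN·m (hogging).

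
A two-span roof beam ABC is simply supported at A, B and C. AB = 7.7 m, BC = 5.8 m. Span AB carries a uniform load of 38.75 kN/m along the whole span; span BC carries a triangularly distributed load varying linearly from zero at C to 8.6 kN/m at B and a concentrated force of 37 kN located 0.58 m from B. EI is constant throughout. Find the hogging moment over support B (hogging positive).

Insert a hinge at B; M_B is the redundant, and each span becomes simply supported.
Discontinuity in slope at B on the released structure — sum the simple-span end rotations:
  span AB: UDL 38.75: wL³/(24EI) = 737.1/EI
  span BC: triangular load, peak 8.6: w₀L³/(45EI) = 37.29/EI
  span BC: point load 37 at a = 0.58: Pab(L + b)/(6LEI) = 35.47/EI
  relative rotation θ_0 = (737.1 + 72.76)/EI = 809.9/EI
A unit hogging moment at B produces rotation L₁/(3EI) + L₂/(3EI) = 4.5/EI.
Slope continuity at B: θ_0 = M_B·4.5/EI, so M_B = 809.9/4.5 = 180 kN·m (hogging).

M_B = 180 kN·m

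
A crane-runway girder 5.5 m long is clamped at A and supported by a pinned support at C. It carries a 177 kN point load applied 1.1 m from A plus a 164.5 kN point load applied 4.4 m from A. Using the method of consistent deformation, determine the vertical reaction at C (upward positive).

R_C = 125.7 kN

Take the reaction at C as the redundant and release it; the primary structure is a cantilever fixed at A.
Free-end deflection of the primary structure under the applied loading (downward +):
  point load 177 at a = 1.1: Pa²(3L − a)/(6EI) = 549.7/EI
  point load 164.5 at a = 4.4: Pa²(3L − a)/(6EI) = 6423/EI
  δ_0 = 6972/EI
Tip deflection under a unit load at C: L³/(3EI) = 55.46/EI.
The prop prevents deflection at C: R_C = δ_0/δ_{CC} = 6972/55.46 = 125.7 kN.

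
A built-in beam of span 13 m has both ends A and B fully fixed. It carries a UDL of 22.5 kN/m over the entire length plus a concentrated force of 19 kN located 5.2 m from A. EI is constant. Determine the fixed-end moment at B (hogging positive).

Release both end moments; the primary structure is a simply-supported span AB with redundants M_A and M_B.
Simple-span end rotations at A and B under the given loads:
  at A: UDL 22.5: wL³/(24EI) = 2060/EI
  at B: UDL 22.5: wL³/(24EI) = 2060/EI
  at A: point load 19 at a = 5.2: Pab(L + b)/(6LEI) = 205.5/EI
  at B: point load 19 at a = 5.2: Pab(L + a)/(6LEI) = 179.8/EI
  θ_A0 = 2265/EI,  θ_B0 = 2240/EI
Flexibility coefficients: a unit moment at one end gives L/(3EI) there and L/(6EI) at the far end, so f₁₁ = f₂₂ = 4.333/EI and f₁₂ = f₂₁ = 2.167/EI.
Compatibility — zero rotation at each built-in end:
  4.333 M_A + 2.167 M_B = 2265
  2.167 M_A + 4.333 M_B = 2240
Solving the pair gives M_A = 352.4 kN·m and M_B = 340.6 kN·m (hogging).

M_B = 340.6 kN·m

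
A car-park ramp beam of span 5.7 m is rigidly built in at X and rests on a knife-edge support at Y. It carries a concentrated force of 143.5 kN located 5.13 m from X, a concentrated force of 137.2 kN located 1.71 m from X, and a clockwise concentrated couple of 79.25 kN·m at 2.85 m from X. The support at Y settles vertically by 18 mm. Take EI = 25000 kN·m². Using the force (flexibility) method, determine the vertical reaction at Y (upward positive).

Release the roller at Y. Primary structure: cantilever fixed at X.
Deflection at Y on the released cantilever, summing each load's contribution:
  point load 143.5 at a = 5.13: Pa²(3L − a)/(6EI) = 7534/EI
  point load 137.2 at a = 1.71: Pa²(3L − a)/(6EI) = 1029/EI
  clockwise couple 79.25 at a = 2.85: M₀a(2L − a)/(2EI) = 965.6/EI
  δ_0 = 9529/EI
Flexibility coefficient — unit upward force at Y: δ_{YY} = L³/(3EI) = 61.73/EI.
With EI = 25000 kN·m²: δ_0 = 0.38115 m and δ_{YY} = 0.002469 m/kN.
Compatibility — the beam at Y must follow the support down by 0.018 m: δ_0 − R_Y·δ_{YY} = 0.018, so R_Y = (0.38115 − 0.018)/0.002469 = 147.1 kN.

R_Y = 147.1 kN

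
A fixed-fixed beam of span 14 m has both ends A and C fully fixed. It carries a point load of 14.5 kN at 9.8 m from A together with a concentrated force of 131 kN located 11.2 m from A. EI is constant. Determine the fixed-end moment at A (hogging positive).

Take the two fixed-end moments M_A, M_C as redundants; the released structure is the simple span AC.
Simple-span end rotations at A and C under the given loads:
  at A: point load 14.5 at a = 9.8: Pab(L + b)/(6LEI) = 129.3/EI
  at C: point load 14.5 at a = 9.8: Pab(L + a)/(6LEI) = 169.1/EI
  at A: point load 131 at a = 11.2: Pab(L + b)/(6LEI) = 821.6/EI
  at C: point load 131 at a = 11.2: Pab(L + a)/(6LEI) = 1232/EI
  θ_A0 = 950.9/EI,  θ_C0 = 1402/EI
Flexibility coefficients: a unit moment at one end gives L/(3EI) there and L/(6EI) at the far end, so f₁₁ = f₂₂ = 4.667/EI and f₁₂ = f₂₁ = 2.333/EI.
Compatibility — zero rotation at each built-in end:
  4.667 M_A + 2.333 M_C = 950.9
  2.333 M_A + 4.667 M_C = 1402
Solving the pair gives M_A = 71.48 kN·m and M_C = 264.6 kN·m (hogging).

M_A = 71.48 kN·m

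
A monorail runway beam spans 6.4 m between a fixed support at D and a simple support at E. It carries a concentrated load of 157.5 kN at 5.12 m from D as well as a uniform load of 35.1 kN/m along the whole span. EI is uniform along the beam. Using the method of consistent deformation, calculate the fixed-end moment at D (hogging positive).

Take the reaction at E as the redundant and release it; the primary structure is a cantilever fixed at D.
Downward deflection at the released point E due to the loads:
  point load 157.5 at a = 5.12: Pa²(3L − a)/(6EI) = 9689/EI
  UDL 35.1: wL⁴/(8EI) = 7361/EI
  δ_0 = 17050/EI
Flexibility coefficient — unit upward force at E: δ_{EE} = L³/(3EI) = 87.38/EI.
The prop prevents deflection at E: R_E = δ_0/δ_{EE} = 17050/87.38 = 195.1 kN.
Moment equilibrium about D: M_D = Σ(load moments about D) − R_E·L = 1525 − 195.1×6.4 = 276.5 kN·m.

M_D = 276.5 kN·m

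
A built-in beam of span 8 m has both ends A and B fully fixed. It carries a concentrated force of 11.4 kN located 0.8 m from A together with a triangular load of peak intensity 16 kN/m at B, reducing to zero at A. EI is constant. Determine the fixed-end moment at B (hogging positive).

Take the two fixed-end moments M_A, M_B as redundants; the released structure is the simple span AB.
On the primary (simply-supported) span, the end slopes from the loading are:
  at A: point load 11.4 at a = 0.8: Pab(L + b)/(6LEI) = 20.79/EI
  at B: point load 11.4 at a = 0.8: Pab(L + a)/(6LEI) = 12.04/EI
  at A: triangular load, peak 16: 7w₀L³/(360EI) = 159.3/EI
  at B: triangular load, peak 16: w₀L³/(45EI) = 182/EI
  θ_A0 = 180.1/EI,  θ_B0 = 194.1/EI
Flexibility coefficients: a unit moment at one end gives L/(3EI) there and L/(6EI) at the far end, so f₁₁ = f₂₂ = 2.667/EI and f₁₂ = f₂₁ = 1.333/EI.
Compatibility — zero rotation at each built-in end:
  2.667 M_A + 1.333 M_B = 180.1
  1.333 M_A + 2.667 M_B = 194.1
Solving the pair gives M_A = 41.52 kN·m and M_B = 52.02 kN·m (hogging).

M_B = 52.02 kN·m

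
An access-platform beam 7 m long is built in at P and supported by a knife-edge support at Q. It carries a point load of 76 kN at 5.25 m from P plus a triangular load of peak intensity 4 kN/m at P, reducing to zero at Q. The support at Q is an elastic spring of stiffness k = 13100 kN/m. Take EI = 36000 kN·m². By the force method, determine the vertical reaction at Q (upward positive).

R_Q = 49.7 kN

Release the roller at Q. Primary structure: cantilever fixed at P.
Free-end deflection of the primary structure under the applied loading (downward +):
  point load 76 at a = 5.25: Pa²(3L − a)/(6EI) = 5499/EI
  triangular load, peak 4 at the fixed end: w₀L⁴/(30EI) = 320.1/EI
  δ_0 = 5819/EI
Flexibility coefficient — unit upward force at Q: δ_{QQ} = L³/(3EI) = 114.3/EI.
With EI = 36000 kN·m²: δ_0 = 0.16163 m and δ_{QQ} = 0.003176 m/kN.
Compatibility — the spring shortens by R_Q/k under the reaction it provides: δ_0 − R_Q·δ_{QQ} = R_Q/k. With 1/k = 0.000076 m/kN, R_Q = δ_0 / (δ_{QQ} + 1/k) = 0.16163 / (0.003176 + 0.000076) = 49.7 kN.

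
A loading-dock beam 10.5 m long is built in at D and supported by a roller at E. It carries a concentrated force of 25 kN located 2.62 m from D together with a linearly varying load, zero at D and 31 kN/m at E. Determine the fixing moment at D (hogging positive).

M_D = 242.4 kN·m

Take the reaction at E as the redundant and release it; the primary structure is a cantilever fixed at D.
Free-end deflection of the primary structure under the applied loading (downward +):
  point load 25 at a = 2.62: Pa²(3L − a)/(6EI) = 826/EI
  triangular load, peak 31 at the free end: 11w₀L⁴/(120EI) = 34541/EI
  δ_0 = 35367/EI
Tip deflection under a unit load at E: L³/(3EI) = 385.9/EI.
The prop prevents deflection at E: R_E = δ_0/δ_{EE} = 35367/385.9 = 91.65 kN.
Moment equilibrium about D: M_D = Σ(load moments about D) − R_E·L = 1205 − 91.65×10.5 = 242.4 kN·m.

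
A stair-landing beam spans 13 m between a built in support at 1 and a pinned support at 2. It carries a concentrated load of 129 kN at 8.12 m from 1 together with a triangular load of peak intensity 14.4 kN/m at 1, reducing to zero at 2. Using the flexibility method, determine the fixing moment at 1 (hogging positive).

M_1 = 432.6 kN·m

Choose R_2 as the redundant. The primary structure is the cantilever fixed at 1.
Free-end deflection of the primary structure under the applied loading (downward +):
  point load 129 at a = 8.12: Pa²(3L − a)/(6EI) = 43775/EI
  triangular load, peak 14.4 at the fixed end: w₀L⁴/(30EI) = 13709/EI
  δ_0 = 57484/EI
Flexibility coefficient — unit upward force at 2: δ_{22} = L³/(3EI) = 732.3/EI.
Compatibility at 2: δ_0 − R_2·δ_{22} = 0, so R_2 = 57484/732.3 = 78.49 kN.
Moment equilibrium about 1: M_1 = Σ(load moments about 1) − R_2·L = 1453 − 78.49×13 = 432.6 kN·m.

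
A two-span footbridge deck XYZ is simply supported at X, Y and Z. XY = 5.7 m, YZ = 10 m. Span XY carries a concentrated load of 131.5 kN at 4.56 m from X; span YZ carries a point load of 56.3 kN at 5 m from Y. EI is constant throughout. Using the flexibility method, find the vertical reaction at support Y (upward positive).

R_Y = 162.7 kN

Take M_Y as the redundant. Released structure: two simple spans XY and YZ with a hinge at Y.
Rotations at Y on the released spans (each span's end-slope, ×1/EI):
  span XY: point load 131.5 at a = 4.56: Pab(L + a)/(6LEI) = 205.1/EI
  span YZ: point load 56.3 at a = 5: Pab(L + b)/(6LEI) = 351.9/EI
  relative rotation θ_0 = (205.1 + 351.9)/EI = 557/EI
A unit hogging moment at Y produces rotation L₁/(3EI) + L₂/(3EI) = 5.233/EI.
Slope continuity at Y: θ_0 = M_Y·5.233/EI, so M_Y = 557/5.233 = 106.4 kN·m (hogging).
Span XY, ΣM about X with M_Y applied at Y: R_Y^{XY}·5.7 = 599.6 + 106.4, so R_Y^{XY} = 123.9 kN and R_X = 131.5 − 123.9 = 7.629 kN.
Span YZ, ΣM about Z: R_Y^{YZ}·10 = 281.5 + 106.4, so R_Y^{YZ} = 38.79 kN and R_Z = 56.3 − 38.79 = 17.51 kN.
R_Y = 123.9 + 38.79 = 162.7 kN.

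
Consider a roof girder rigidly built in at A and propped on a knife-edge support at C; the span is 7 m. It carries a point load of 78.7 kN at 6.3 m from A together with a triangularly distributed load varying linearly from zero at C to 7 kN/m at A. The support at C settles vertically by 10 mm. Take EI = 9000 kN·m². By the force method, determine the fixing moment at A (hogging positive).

Release the roller at C. Primary structure: cantilever fixed at A.
Free-end deflection of the primary structure under the applied loading (downward +):
  point load 78.7 at a = 6.3: Pa²(3L − a)/(6EI) = 7653/EI
  triangular load, peak 7 at the fixed end: w₀L⁴/(30EI) = 560.2/EI
  δ_0 = 8213/EI
Tip deflection under a unit load at C: L³/(3EI) = 114.3/EI.
With EI = 9000 kN·m²: δ_0 = 0.91256 m and δ_{CC} = 0.012704 m/kN.
Compatibility — the beam at C must follow the support down by 0.01 m: δ_0 − R_C·δ_{CC} = 0.01, so R_C = (0.91256 − 0.01)/0.012704 = 71.05 kN.
Moment equilibrium about A: M_A = Σ(load moments about A) − R_C·L = 553 − 71.05×7 = 55.65 kN·m.

M_A = 55.65 kN·m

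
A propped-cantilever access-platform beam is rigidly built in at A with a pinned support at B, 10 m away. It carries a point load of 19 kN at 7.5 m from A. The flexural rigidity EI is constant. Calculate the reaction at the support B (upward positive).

Release the roller at B. Primary structure: cantilever fixed at A.
Free-end deflection of the primary structure under the applied loading (downward +):
  point load 19 at a = 7.5: Pa²(3L − a)/(6EI) = 4008/EI
Tip deflection under a unit load at B: L³/(3EI) = 333.3/EI.
Compatibility at B: δ_0 − R_B·δ_{BB} = 0, so R_B = 4008/333.3 = 12.02 kN.

R_B = 12.02 kN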